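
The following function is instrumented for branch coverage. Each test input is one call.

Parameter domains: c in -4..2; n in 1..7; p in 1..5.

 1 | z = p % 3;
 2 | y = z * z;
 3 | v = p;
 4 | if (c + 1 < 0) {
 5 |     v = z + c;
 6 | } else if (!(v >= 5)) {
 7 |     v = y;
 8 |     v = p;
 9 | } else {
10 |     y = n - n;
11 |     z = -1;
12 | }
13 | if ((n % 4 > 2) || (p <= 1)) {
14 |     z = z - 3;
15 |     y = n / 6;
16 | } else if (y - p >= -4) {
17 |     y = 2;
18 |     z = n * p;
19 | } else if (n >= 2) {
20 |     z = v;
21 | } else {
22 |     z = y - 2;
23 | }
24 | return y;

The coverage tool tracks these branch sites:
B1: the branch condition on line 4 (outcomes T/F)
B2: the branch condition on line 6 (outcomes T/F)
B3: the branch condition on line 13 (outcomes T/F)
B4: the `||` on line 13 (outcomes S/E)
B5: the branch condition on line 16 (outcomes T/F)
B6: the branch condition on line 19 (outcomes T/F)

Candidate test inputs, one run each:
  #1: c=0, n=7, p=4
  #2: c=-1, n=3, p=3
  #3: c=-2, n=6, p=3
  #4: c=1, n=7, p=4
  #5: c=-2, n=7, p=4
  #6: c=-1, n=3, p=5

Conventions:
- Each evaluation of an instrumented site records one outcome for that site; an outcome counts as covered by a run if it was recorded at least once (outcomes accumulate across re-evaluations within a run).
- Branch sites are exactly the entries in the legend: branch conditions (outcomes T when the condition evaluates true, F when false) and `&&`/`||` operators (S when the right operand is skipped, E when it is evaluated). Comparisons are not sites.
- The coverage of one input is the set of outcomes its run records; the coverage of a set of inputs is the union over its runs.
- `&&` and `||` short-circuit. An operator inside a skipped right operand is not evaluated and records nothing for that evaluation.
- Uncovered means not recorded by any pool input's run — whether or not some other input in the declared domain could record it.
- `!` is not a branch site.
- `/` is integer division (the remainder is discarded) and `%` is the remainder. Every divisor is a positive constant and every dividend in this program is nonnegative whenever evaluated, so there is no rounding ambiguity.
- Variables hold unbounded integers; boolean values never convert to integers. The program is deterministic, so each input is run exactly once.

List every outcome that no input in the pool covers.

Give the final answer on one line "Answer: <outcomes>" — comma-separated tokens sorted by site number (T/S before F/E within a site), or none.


input #1, c=0, n=7, p=4: outcomes B1=F, B2=T, B3=T, B4=S
input #2, c=-1, n=3, p=3: outcomes B1=F, B2=T, B3=T, B4=S
input #3, c=-2, n=6, p=3: outcomes B1=T, B3=F, B4=E, B5=T
input #4, c=1, n=7, p=4: outcomes B1=F, B2=T, B3=T, B4=S
input #5, c=-2, n=7, p=4: outcomes B1=T, B3=T, B4=S
input #6, c=-1, n=3, p=5: outcomes B1=F, B2=F, B3=T, B4=S
union over the pool: B1=T, B1=F, B2=T, B2=F, B3=T, B3=F, B4=S, B4=E, B5=T
uncovered (3 of 12): B5=F, B6=T, B6=F
Answer: B5=F, B6=T, B6=F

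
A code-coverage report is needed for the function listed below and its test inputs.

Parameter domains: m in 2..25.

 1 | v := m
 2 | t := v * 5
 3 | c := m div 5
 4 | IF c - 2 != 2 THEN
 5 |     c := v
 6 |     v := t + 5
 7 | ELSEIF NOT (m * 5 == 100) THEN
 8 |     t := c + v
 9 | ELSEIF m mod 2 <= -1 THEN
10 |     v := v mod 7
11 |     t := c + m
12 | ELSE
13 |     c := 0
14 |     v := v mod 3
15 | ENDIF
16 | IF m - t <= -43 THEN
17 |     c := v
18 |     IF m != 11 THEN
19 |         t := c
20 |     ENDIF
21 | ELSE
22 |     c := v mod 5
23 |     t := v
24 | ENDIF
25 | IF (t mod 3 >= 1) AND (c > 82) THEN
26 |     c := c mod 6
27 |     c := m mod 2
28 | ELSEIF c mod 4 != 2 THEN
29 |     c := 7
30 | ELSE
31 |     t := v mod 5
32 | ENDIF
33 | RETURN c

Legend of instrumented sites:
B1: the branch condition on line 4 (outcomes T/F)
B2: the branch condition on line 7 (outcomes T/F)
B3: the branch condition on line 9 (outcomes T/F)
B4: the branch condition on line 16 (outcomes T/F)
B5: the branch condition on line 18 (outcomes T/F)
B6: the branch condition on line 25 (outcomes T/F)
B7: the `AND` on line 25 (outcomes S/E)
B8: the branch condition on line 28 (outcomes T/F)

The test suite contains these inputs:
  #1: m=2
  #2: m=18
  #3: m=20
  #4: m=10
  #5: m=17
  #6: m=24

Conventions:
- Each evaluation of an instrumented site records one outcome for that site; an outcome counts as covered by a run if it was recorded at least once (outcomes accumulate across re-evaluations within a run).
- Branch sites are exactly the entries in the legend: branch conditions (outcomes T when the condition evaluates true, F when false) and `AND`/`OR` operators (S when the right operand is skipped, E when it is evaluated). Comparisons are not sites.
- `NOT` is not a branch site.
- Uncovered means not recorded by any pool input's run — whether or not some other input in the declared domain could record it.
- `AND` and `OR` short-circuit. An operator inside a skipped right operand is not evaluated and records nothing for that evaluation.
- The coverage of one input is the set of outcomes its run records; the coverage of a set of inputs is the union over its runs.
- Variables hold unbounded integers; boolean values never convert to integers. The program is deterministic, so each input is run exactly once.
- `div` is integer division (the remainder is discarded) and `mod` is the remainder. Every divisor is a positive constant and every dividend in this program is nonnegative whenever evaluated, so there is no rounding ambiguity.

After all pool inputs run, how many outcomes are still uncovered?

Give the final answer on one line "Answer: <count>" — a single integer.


input #1 (m=2): events B1->T, B4->F, B7->S, B6->F, B8->T; covers B1=T, B4=F, B6=F, B7=S, B8=T
input #2 (m=18): events B1->T, B4->T, B5->T, B7->E, B6->T; covers B1=T, B4=T, B5=T, B6=T, B7=E
input #3 (m=20): events B1->F, B2->F, B3->F, B4->T, B5->T, B7->E, B6->F, B8->F; covers B1=F, B2=F, B3=F, B4=T, B5=T, B6=F, B7=E, B8=F
input #4 (m=10): events B1->T, B4->F, B7->E, B6->F, B8->T; covers B1=T, B4=F, B6=F, B7=E, B8=T
input #5 (m=17): events B1->T, B4->T, B5->T, B7->S, B6->F, B8->F; covers B1=T, B4=T, B5=T, B6=F, B7=S, B8=F
input #6 (m=24): events B1->F, B2->T, B4->F, B7->S, B6->F, B8->T; covers B1=F, B2=T, B4=F, B6=F, B7=S, B8=T
union over the pool: B1=T, B1=F, B2=T, B2=F, B3=F, B4=T, B4=F, B5=T, B6=T, B6=F, B7=S, B7=E, B8=T, B8=F
uncovered (2 of 16): B3=T, B5=F
Answer: 2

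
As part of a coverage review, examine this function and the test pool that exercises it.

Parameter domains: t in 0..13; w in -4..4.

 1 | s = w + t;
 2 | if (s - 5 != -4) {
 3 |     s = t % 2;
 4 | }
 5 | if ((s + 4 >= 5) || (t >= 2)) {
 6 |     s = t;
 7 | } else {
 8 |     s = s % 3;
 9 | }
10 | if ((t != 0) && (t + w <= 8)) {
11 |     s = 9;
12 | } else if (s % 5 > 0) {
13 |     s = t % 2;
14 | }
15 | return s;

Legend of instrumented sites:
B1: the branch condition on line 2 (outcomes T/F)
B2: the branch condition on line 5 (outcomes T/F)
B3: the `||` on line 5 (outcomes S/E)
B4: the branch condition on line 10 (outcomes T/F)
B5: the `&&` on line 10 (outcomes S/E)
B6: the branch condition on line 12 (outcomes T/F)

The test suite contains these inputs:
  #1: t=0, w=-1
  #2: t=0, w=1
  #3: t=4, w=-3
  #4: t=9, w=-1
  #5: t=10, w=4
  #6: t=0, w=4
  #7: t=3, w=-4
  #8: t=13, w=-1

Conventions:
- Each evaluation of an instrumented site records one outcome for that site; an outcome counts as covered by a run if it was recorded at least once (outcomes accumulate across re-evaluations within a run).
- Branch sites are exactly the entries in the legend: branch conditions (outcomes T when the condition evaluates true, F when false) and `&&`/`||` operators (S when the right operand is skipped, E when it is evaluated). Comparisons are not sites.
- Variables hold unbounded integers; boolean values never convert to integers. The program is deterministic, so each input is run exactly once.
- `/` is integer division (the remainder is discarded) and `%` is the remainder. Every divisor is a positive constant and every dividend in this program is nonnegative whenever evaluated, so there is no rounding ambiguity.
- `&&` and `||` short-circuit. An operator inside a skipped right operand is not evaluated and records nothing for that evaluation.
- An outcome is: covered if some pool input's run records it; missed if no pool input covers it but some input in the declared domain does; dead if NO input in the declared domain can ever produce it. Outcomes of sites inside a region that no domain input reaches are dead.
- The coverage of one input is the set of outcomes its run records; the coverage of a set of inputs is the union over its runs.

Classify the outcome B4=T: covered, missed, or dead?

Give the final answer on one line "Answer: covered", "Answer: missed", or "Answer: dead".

B4=T is recorded by pool input(s) 3, 4, 7 -> covered

Answer: covered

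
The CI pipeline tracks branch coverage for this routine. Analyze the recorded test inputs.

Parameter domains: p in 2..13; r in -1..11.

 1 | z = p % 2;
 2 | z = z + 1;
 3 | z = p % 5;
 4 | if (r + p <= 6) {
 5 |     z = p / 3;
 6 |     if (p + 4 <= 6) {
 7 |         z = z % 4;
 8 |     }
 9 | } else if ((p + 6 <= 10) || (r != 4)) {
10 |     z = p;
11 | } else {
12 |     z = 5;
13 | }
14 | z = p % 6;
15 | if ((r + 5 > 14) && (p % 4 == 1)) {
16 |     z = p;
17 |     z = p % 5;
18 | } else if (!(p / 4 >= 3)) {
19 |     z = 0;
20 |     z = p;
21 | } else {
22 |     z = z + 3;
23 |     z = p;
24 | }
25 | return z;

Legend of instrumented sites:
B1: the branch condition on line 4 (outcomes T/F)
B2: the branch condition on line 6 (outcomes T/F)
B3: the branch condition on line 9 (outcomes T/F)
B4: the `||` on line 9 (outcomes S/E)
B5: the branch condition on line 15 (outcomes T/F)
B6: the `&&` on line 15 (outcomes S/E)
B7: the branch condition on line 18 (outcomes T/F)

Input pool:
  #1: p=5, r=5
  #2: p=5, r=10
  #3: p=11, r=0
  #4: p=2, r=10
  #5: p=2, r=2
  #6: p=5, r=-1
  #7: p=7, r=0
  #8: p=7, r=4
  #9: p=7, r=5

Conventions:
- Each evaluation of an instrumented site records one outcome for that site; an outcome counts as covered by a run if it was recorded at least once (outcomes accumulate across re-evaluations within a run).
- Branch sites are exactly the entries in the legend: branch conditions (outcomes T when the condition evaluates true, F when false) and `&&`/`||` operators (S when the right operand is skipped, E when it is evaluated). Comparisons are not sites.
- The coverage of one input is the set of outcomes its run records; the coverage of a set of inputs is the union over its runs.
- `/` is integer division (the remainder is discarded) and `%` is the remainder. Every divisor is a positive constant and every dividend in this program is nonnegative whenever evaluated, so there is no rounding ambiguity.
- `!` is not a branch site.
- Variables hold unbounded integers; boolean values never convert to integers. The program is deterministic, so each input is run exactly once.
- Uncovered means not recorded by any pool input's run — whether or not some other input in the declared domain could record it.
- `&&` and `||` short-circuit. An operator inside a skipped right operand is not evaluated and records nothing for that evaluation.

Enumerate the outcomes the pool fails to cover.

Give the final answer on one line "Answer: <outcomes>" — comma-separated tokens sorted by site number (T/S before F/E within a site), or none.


input #1 (p=5, r=5): covers B1=F, B3=T, B4=E, B5=F, B6=S, B7=T
input #2 (p=5, r=10): covers B1=F, B3=T, B4=E, B5=T, B6=E
input #3 (p=11, r=0): covers B1=F, B3=T, B4=E, B5=F, B6=S, B7=T
input #4 (p=2, r=10): covers B1=F, B3=T, B4=S, B5=F, B6=E, B7=T
input #5 (p=2, r=2): covers B1=T, B2=T, B5=F, B6=S, B7=T
input #6 (p=5, r=-1): covers B1=T, B2=F, B5=F, B6=S, B7=T
input #7 (p=7, r=0): covers B1=F, B3=T, B4=E, B5=F, B6=S, B7=T
input #8 (p=7, r=4): covers B1=F, B3=F, B4=E, B5=F, B6=S, B7=T
input #9 (p=7, r=5): covers B1=F, B3=T, B4=E, B5=F, B6=S, B7=T
union over the pool: B1=T, B1=F, B2=T, B2=F, B3=T, B3=F, B4=S, B4=E, B5=T, B5=F, B6=S, B6=E, B7=T
uncovered (1 of 14): B7=F
Answer: B7=F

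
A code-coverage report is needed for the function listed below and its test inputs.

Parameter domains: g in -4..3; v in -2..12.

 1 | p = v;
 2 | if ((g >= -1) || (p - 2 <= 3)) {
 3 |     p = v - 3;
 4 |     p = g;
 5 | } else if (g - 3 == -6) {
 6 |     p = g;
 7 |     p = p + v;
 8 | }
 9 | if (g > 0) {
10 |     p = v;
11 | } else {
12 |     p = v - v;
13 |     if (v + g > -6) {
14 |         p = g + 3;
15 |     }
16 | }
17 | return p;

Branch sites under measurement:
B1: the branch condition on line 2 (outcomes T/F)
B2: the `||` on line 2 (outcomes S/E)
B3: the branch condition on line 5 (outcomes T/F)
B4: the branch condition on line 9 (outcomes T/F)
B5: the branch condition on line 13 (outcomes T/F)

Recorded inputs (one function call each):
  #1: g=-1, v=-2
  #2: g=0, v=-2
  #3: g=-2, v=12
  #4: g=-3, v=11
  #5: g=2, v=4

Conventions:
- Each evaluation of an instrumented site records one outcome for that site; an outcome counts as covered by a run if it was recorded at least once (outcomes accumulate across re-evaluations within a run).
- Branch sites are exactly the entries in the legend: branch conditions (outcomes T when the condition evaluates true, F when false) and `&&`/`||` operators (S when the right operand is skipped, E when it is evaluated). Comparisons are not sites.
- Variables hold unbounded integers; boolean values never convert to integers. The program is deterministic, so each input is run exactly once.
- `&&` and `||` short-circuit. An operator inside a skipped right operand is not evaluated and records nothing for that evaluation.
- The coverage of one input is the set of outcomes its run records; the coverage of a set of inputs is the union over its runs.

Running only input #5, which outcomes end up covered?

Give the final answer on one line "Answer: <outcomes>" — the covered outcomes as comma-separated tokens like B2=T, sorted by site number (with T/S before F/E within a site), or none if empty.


Event log for input #5 (g=2, v=4):
  B2->S, B1->T, B4->T
collecting distinct outcomes: B1=T, B2=S, B4=T
Answer: B1=T, B2=S, B4=T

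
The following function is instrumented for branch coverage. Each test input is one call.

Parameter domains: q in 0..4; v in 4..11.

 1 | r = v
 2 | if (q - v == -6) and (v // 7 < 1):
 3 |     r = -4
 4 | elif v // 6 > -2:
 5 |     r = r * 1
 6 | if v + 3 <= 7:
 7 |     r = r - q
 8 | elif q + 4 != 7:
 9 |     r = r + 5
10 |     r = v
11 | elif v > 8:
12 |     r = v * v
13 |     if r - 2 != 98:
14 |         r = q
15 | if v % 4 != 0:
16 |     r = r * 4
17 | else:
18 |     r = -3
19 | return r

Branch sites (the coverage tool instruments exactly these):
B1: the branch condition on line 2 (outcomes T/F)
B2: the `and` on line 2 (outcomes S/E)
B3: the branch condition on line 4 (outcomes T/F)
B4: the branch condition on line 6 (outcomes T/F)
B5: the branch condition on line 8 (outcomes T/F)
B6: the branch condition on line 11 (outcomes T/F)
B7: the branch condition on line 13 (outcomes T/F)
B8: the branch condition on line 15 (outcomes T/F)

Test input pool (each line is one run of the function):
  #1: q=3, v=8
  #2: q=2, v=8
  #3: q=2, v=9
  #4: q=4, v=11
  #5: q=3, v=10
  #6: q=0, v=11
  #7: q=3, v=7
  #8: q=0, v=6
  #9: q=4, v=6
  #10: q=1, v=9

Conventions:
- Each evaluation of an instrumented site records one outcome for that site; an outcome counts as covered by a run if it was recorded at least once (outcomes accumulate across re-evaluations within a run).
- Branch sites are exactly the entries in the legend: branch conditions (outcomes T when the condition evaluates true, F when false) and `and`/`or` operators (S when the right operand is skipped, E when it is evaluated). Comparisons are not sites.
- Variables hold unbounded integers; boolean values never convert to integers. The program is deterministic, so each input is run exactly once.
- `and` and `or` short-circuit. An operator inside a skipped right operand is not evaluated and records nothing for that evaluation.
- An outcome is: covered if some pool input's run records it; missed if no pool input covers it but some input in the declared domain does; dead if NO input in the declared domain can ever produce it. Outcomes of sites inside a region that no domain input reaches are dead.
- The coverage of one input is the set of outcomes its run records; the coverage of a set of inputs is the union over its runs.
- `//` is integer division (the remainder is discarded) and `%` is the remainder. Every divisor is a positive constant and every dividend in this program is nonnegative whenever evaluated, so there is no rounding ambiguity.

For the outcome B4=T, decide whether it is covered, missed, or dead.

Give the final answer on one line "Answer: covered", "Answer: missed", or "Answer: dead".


no pool input records B4=T
but domain input (q=0, v=4) does record it -> reachable, so missed
Answer: missed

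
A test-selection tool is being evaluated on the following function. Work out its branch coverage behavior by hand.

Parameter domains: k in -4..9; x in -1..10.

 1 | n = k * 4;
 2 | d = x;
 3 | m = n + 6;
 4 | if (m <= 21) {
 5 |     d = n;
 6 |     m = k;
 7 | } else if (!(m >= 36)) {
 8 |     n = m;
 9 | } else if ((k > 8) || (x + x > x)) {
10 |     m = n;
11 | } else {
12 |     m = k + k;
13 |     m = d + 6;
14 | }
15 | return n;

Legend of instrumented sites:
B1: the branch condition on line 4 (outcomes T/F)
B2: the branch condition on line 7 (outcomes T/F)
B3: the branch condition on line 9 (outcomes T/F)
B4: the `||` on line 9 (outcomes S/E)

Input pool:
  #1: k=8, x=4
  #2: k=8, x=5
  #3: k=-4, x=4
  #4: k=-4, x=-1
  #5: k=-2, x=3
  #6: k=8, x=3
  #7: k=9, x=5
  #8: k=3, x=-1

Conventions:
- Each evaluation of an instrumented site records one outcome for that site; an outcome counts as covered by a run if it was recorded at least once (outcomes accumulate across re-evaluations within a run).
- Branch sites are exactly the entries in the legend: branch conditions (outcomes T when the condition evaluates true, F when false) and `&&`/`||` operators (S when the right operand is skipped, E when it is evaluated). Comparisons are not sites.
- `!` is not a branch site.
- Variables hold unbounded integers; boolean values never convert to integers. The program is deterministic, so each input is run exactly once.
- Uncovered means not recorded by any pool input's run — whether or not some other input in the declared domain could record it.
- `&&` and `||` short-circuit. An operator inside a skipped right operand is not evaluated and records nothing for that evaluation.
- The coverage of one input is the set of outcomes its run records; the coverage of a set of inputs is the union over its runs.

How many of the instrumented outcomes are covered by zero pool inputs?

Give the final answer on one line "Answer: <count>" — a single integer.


#1 (k=8, x=4) -> covered: B1=F, B2=F, B3=T, B4=E
#2 (k=8, x=5) -> covered: B1=F, B2=F, B3=T, B4=E
#3 (k=-4, x=4) -> covered: B1=T
#4 (k=-4, x=-1) -> covered: B1=T
#5 (k=-2, x=3) -> covered: B1=T
#6 (k=8, x=3) -> covered: B1=F, B2=F, B3=T, B4=E
#7 (k=9, x=5) -> covered: B1=F, B2=F, B3=T, B4=S
#8 (k=3, x=-1) -> covered: B1=T
union over the pool: B1=T, B1=F, B2=F, B3=T, B4=S, B4=E
uncovered (2 of 8): B2=T, B3=F
Answer: 2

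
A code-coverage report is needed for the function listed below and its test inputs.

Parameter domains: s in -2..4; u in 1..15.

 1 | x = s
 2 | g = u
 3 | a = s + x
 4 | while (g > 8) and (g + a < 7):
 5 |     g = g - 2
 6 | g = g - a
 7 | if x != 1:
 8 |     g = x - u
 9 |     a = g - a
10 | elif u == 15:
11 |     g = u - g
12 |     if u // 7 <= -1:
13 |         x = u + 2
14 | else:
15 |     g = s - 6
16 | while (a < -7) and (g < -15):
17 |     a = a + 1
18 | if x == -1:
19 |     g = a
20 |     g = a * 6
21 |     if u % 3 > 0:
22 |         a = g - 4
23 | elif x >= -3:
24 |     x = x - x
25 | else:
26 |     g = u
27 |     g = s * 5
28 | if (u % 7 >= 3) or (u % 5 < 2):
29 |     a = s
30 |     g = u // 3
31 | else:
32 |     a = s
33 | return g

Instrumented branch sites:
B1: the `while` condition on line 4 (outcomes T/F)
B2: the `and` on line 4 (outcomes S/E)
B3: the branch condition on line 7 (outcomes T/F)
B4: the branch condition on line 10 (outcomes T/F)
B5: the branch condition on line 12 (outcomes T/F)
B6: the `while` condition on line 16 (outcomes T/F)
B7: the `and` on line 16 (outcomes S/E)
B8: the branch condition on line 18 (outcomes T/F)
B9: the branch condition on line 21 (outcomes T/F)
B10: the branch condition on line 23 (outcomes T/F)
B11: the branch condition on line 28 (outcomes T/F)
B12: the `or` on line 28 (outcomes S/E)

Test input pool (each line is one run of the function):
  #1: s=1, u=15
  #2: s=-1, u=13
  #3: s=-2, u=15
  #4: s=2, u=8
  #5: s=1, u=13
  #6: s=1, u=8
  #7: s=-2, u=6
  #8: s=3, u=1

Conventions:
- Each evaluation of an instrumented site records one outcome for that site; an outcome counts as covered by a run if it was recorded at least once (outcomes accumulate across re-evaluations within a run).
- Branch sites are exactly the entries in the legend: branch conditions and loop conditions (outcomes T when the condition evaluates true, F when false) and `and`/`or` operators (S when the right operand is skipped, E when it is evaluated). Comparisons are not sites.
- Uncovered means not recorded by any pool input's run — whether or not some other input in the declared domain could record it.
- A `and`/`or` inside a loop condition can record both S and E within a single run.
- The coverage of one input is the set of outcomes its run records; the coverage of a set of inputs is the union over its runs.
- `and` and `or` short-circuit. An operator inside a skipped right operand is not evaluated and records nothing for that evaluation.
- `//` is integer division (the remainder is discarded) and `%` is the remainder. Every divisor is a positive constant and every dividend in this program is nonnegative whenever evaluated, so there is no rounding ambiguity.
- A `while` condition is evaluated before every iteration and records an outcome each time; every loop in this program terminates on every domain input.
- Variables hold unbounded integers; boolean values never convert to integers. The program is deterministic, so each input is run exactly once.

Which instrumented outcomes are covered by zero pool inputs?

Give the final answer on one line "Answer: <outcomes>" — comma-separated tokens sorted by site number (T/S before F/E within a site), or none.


run #1 (s=1, u=15) runs B2->E, B1->F, B3->F, B4->T, B5->F, B7->S, B6->F, B8->F, B10->T, B12->E, B11->T; records B1=F, B2=E, B3=F, B4=T, B5=F, B6=F, B7=S, B8=F, B10=T, B11=T, B12=E
run #2 (s=-1, u=13) runs B2->E, B1->F, B3->T, B7->E, B6->F, B8->T, B9->T, B12->S, B11->T; records B1=F, B2=E, B3=T, B6=F, B7=E, B8=T, B9=T, B11=T, B12=S
run #3 (s=-2, u=15) runs B2->E, B1->F, B3->T, B7->E, B6->T, B7->E, B6->T, B7->E, B6->T, B7->E, B6->T, B7->E, B6->T, B7->E, ...; records B1=F, B2=E, B3=T, B6=T, B6=F, B7=S, B7=E, B8=F, B10=T, B11=T, B12=E
run #4 (s=2, u=8) runs B2->S, B1->F, B3->T, B7->E, B6->F, B8->F, B10->T, B12->E, B11->F; records B1=F, B2=S, B3=T, B6=F, B7=E, B8=F, B10=T, B11=F, B12=E
run #5 (s=1, u=13) runs B2->E, B1->F, B3->F, B4->F, B7->S, B6->F, B8->F, B10->T, B12->S, B11->T; records B1=F, B2=E, B3=F, B4=F, B6=F, B7=S, B8=F, B10=T, B11=T, B12=S
run #6 (s=1, u=8) runs B2->S, B1->F, B3->F, B4->F, B7->S, B6->F, B8->F, B10->T, B12->E, B11->F; records B1=F, B2=S, B3=F, B4=F, B6=F, B7=S, B8=F, B10=T, B11=F, B12=E
run #7 (s=-2, u=6) runs B2->S, B1->F, B3->T, B7->S, B6->F, B8->F, B10->T, B12->S, B11->T; records B1=F, B2=S, B3=T, B6=F, B7=S, B8=F, B10=T, B11=T, B12=S
run #8 (s=3, u=1) runs B2->S, B1->F, B3->T, B7->S, B6->F, B8->F, B10->T, B12->E, B11->T; records B1=F, B2=S, B3=T, B6=F, B7=S, B8=F, B10=T, B11=T, B12=E
union over the pool: B1=F, B2=S, B2=E, B3=T, B3=F, B4=T, B4=F, B5=F, B6=T, B6=F, B7=S, B7=E, B8=T, B8=F, B9=T, B10=T, B11=T, B11=F, B12=S, B12=E
uncovered (4 of 24): B1=T, B5=T, B9=F, B10=F
Answer: B1=T, B5=T, B9=F, B10=F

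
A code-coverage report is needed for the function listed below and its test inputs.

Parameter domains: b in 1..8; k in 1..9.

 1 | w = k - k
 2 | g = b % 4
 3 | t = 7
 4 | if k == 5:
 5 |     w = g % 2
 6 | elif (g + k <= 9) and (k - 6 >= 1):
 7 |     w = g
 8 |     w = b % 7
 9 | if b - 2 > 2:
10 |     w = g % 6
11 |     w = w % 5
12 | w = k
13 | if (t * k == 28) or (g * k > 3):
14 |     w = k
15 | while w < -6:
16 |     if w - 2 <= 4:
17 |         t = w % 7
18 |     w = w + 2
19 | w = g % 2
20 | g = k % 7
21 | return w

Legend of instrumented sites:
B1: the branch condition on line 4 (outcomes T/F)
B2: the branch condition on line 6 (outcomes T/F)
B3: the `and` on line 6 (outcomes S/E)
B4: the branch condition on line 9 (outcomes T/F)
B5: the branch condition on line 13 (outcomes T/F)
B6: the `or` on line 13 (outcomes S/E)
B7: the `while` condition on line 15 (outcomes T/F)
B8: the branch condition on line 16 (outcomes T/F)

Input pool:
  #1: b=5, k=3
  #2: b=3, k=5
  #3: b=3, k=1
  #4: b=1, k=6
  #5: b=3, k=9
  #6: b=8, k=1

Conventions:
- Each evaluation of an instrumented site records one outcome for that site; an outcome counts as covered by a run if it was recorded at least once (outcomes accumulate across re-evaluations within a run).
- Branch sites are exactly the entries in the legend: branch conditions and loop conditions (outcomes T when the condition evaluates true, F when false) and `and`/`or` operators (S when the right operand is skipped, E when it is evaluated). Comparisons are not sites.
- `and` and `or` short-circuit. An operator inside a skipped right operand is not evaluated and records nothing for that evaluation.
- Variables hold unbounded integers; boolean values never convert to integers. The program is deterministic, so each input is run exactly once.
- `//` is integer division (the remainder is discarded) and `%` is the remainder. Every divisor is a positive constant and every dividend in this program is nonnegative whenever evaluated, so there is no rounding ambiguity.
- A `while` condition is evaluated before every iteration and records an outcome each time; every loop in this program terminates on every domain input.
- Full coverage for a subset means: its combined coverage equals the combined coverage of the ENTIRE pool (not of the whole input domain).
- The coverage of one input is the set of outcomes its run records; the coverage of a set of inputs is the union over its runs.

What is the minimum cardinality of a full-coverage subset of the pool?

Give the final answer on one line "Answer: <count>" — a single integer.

test 1 (b=5, k=3) fires B1->F, B3->E, B2->F, B4->T, B6->E, B5->F, B7->F; hits B1=F, B2=F, B3=E, B4=T, B5=F, B6=E, B7=F
test 2 (b=3, k=5) fires B1->T, B4->F, B6->E, B5->T, B7->F; hits B1=T, B4=F, B5=T, B6=E, B7=F
test 3 (b=3, k=1) fires B1->F, B3->E, B2->F, B4->F, B6->E, B5->F, B7->F; hits B1=F, B2=F, B3=E, B4=F, B5=F, B6=E, B7=F
test 4 (b=1, k=6) fires B1->F, B3->E, B2->F, B4->F, B6->E, B5->T, B7->F; hits B1=F, B2=F, B3=E, B4=F, B5=T, B6=E, B7=F
test 5 (b=3, k=9) fires B1->F, B3->S, B2->F, B4->F, B6->E, B5->T, B7->F; hits B1=F, B2=F, B3=S, B4=F, B5=T, B6=E, B7=F
test 6 (b=8, k=1) fires B1->F, B3->E, B2->F, B4->T, B6->E, B5->F, B7->F; hits B1=F, B2=F, B3=E, B4=T, B5=F, B6=E, B7=F
the full pool covers 11 outcomes: B1=T, B1=F, B2=F, B3=S, B3=E, B4=T, B4=F, B5=T, B5=F, B6=E, B7=F
checked all size-1 subsets: none covers 11 outcomes (max 7/11)
checked all size-2 subsets: none covers 11 outcomes (max 10/11)
size 3: inputs {1, 2, 5} cover all 11 outcomes, and no lexicographically smaller subset of this size does

Answer: 3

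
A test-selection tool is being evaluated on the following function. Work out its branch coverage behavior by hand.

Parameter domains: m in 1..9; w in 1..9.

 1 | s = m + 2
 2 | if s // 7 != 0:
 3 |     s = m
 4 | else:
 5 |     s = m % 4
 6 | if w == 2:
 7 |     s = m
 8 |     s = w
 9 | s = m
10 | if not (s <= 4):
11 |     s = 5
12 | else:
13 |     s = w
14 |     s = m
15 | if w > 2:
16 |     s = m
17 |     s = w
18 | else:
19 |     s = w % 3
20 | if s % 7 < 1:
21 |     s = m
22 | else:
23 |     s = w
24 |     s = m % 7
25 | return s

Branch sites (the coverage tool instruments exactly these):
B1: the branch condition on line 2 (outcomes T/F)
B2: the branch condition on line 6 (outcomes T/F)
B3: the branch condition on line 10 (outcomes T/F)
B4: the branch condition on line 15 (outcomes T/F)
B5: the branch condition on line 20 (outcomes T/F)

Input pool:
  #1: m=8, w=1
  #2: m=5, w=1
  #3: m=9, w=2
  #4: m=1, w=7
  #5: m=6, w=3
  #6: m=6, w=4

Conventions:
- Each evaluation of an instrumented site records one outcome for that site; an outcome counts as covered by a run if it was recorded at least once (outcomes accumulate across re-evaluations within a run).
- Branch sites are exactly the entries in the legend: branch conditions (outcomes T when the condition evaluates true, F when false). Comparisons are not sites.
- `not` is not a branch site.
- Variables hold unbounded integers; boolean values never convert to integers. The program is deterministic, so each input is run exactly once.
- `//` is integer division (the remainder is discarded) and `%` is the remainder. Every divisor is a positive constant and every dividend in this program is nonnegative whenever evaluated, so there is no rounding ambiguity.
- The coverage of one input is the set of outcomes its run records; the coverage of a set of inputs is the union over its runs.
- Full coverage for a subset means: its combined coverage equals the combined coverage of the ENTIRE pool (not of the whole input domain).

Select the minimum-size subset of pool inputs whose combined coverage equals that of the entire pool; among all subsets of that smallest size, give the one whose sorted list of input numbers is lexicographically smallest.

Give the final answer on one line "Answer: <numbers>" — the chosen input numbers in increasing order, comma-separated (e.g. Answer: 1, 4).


input #1, m=8, w=1: events B1->T, B2->F, B3->T, B4->F, B5->F; outcomes B1=T, B2=F, B3=T, B4=F, B5=F
input #2, m=5, w=1: events B1->T, B2->F, B3->T, B4->F, B5->F; outcomes B1=T, B2=F, B3=T, B4=F, B5=F
input #3, m=9, w=2: events B1->T, B2->T, B3->T, B4->F, B5->F; outcomes B1=T, B2=T, B3=T, B4=F, B5=F
input #4, m=1, w=7: events B1->F, B2->F, B3->F, B4->T, B5->T; outcomes B1=F, B2=F, B3=F, B4=T, B5=T
input #5, m=6, w=3: events B1->T, B2->F, B3->T, B4->T, B5->F; outcomes B1=T, B2=F, B3=T, B4=T, B5=F
input #6, m=6, w=4: events B1->T, B2->F, B3->T, B4->T, B5->F; outcomes B1=T, B2=F, B3=T, B4=T, B5=F
the full pool covers 10 outcomes: B1=T, B1=F, B2=T, B2=F, B3=T, B3=F, B4=T, B4=F, B5=T, B5=F
no size-1 subset reaches all 10 outcomes (best union: 5/10)
inputs {3, 4} (size 2) cover everything; no size-2 subset with a lexicographically smaller index list covers all 10
Answer: 3, 4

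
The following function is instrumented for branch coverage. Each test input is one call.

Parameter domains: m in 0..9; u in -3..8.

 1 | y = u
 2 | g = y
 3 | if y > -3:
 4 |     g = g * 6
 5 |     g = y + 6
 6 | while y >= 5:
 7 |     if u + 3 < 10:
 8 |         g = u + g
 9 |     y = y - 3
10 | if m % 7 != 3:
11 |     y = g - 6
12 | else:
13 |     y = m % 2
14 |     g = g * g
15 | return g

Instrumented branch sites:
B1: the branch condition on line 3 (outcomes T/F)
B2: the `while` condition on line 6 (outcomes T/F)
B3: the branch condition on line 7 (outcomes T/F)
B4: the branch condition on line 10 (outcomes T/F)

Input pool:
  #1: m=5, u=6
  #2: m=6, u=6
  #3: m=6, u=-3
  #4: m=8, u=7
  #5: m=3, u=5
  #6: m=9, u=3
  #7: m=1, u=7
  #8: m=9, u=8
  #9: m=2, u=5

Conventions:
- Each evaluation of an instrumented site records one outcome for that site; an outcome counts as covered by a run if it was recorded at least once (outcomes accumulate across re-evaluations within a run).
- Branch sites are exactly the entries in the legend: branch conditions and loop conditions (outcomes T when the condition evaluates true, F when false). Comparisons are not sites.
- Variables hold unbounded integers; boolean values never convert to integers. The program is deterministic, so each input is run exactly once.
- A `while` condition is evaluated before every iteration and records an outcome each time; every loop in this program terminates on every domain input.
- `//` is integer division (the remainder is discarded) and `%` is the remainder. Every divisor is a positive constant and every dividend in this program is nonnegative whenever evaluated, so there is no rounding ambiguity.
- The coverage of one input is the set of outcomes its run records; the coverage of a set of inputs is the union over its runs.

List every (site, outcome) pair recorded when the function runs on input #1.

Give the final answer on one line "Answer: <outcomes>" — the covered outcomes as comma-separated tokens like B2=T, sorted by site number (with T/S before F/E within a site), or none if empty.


Tracing the run of input #1 (m=5, u=6):
  B1->T, B2->T, B3->T, B2->F, B4->T
collecting distinct outcomes: B1=T, B2=T, B2=F, B3=T, B4=T
Answer: B1=T, B2=T, B2=F, B3=T, B4=T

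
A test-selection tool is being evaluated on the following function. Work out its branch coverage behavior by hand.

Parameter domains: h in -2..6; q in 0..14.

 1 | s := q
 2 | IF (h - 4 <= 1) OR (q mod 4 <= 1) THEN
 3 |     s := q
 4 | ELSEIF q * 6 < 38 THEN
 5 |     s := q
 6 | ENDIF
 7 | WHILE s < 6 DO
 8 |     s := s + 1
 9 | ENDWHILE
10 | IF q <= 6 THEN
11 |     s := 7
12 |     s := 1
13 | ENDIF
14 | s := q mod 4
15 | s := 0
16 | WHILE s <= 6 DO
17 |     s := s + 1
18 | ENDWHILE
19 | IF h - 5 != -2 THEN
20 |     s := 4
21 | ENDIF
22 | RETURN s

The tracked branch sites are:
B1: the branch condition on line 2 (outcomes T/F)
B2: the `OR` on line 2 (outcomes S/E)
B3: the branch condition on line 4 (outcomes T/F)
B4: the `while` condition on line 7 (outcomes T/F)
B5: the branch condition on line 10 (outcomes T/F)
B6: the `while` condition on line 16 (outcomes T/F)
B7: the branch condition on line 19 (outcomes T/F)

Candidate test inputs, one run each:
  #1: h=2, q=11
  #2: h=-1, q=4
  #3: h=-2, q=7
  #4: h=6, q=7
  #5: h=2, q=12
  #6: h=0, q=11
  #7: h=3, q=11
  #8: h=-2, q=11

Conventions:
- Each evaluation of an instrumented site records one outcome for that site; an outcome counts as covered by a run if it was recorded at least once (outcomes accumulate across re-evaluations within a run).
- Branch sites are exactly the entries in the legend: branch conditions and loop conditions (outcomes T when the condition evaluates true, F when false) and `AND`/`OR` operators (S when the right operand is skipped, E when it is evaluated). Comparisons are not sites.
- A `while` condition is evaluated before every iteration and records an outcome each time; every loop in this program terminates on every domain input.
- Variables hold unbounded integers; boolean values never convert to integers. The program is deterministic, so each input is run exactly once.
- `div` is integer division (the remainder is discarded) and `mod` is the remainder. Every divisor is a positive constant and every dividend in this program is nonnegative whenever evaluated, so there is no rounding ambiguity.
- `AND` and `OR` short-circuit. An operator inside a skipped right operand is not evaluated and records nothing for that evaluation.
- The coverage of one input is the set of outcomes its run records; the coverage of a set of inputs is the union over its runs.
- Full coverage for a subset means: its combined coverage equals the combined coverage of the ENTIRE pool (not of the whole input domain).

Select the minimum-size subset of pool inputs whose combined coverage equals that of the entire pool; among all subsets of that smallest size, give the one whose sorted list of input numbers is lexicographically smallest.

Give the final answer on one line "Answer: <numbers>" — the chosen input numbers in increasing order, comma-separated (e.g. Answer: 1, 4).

test 1 (h=2, q=11) fires B2->S, B1->T, B4->F, B5->F, B6->T, B6->T, B6->T, B6->T, B6->T, B6->T, B6->T, B6->F, B7->T; hits B1=T, B2=S, B4=F, B5=F, B6=T, B6=F, B7=T
test 2 (h=-1, q=4) fires B2->S, B1->T, B4->T, B4->T, B4->F, B5->T, B6->T, B6->T, B6->T, B6->T, B6->T, B6->T, B6->T, B6->F, ...; hits B1=T, B2=S, B4=T, B4=F, B5=T, B6=T, B6=F, B7=T
test 3 (h=-2, q=7) fires B2->S, B1->T, B4->F, B5->F, B6->T, B6->T, B6->T, B6->T, B6->T, B6->T, B6->T, B6->F, B7->T; hits B1=T, B2=S, B4=F, B5=F, B6=T, B6=F, B7=T
test 4 (h=6, q=7) fires B2->E, B1->F, B3->F, B4->F, B5->F, B6->T, B6->T, B6->T, B6->T, B6->T, B6->T, B6->T, B6->F, B7->T; hits B1=F, B2=E, B3=F, B4=F, B5=F, B6=T, B6=F, B7=T
test 5 (h=2, q=12) fires B2->S, B1->T, B4->F, B5->F, B6->T, B6->T, B6->T, B6->T, B6->T, B6->T, B6->T, B6->F, B7->T; hits B1=T, B2=S, B4=F, B5=F, B6=T, B6=F, B7=T
test 6 (h=0, q=11) fires B2->S, B1->T, B4->F, B5->F, B6->T, B6->T, B6->T, B6->T, B6->T, B6->T, B6->T, B6->F, B7->T; hits B1=T, B2=S, B4=F, B5=F, B6=T, B6=F, B7=T
test 7 (h=3, q=11) fires B2->S, B1->T, B4->F, B5->F, B6->T, B6->T, B6->T, B6->T, B6->T, B6->T, B6->T, B6->F, B7->F; hits B1=T, B2=S, B4=F, B5=F, B6=T, B6=F, B7=F
test 8 (h=-2, q=11) fires B2->S, B1->T, B4->F, B5->F, B6->T, B6->T, B6->T, B6->T, B6->T, B6->T, B6->T, B6->F, B7->T; hits B1=T, B2=S, B4=F, B5=F, B6=T, B6=F, B7=T
union over all inputs: B1=T, B1=F, B2=S, B2=E, B3=F, B4=T, B4=F, B5=T, B5=F, B6=T, B6=F, B7=T, B7=F (13 outcomes)
every size-1 subset falls short of the 13 outcomes (best: 8/13)
every size-2 subset falls short of the 13 outcomes (best: 12/13)
the canonical winner is {2, 4, 7}: size 3, full 13-outcome coverage, earliest index list among size-3 covers

Answer: 2, 4, 7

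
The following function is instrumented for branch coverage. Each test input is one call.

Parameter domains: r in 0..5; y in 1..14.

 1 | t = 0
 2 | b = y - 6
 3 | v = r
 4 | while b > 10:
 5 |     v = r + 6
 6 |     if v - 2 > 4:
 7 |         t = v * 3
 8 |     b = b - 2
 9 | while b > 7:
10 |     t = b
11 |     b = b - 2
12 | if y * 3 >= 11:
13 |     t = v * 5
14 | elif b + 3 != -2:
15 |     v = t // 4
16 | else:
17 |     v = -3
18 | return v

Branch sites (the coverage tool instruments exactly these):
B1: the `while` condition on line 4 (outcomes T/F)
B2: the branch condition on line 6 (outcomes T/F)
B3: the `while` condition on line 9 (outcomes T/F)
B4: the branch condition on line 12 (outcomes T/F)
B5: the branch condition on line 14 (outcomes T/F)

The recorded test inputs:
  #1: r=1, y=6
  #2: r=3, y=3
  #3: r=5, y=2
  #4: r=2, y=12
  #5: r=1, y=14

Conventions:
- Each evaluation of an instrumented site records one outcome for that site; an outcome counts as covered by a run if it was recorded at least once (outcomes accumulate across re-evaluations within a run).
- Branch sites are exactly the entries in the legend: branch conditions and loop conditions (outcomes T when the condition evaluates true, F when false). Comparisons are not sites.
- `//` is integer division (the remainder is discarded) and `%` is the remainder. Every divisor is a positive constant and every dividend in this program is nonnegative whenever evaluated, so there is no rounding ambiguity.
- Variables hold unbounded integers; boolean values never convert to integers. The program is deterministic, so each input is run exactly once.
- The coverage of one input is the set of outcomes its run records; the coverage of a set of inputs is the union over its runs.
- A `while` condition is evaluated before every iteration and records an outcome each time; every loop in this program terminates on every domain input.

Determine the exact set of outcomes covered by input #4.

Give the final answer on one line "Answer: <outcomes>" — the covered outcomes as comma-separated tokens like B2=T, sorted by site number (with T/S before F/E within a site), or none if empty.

Event log for input #4 (r=2, y=12):
  B1->F, B3->F, B4->T
deduplicating events, the covered set is: B1=F, B3=F, B4=T

Answer: B1=F, B3=F, B4=T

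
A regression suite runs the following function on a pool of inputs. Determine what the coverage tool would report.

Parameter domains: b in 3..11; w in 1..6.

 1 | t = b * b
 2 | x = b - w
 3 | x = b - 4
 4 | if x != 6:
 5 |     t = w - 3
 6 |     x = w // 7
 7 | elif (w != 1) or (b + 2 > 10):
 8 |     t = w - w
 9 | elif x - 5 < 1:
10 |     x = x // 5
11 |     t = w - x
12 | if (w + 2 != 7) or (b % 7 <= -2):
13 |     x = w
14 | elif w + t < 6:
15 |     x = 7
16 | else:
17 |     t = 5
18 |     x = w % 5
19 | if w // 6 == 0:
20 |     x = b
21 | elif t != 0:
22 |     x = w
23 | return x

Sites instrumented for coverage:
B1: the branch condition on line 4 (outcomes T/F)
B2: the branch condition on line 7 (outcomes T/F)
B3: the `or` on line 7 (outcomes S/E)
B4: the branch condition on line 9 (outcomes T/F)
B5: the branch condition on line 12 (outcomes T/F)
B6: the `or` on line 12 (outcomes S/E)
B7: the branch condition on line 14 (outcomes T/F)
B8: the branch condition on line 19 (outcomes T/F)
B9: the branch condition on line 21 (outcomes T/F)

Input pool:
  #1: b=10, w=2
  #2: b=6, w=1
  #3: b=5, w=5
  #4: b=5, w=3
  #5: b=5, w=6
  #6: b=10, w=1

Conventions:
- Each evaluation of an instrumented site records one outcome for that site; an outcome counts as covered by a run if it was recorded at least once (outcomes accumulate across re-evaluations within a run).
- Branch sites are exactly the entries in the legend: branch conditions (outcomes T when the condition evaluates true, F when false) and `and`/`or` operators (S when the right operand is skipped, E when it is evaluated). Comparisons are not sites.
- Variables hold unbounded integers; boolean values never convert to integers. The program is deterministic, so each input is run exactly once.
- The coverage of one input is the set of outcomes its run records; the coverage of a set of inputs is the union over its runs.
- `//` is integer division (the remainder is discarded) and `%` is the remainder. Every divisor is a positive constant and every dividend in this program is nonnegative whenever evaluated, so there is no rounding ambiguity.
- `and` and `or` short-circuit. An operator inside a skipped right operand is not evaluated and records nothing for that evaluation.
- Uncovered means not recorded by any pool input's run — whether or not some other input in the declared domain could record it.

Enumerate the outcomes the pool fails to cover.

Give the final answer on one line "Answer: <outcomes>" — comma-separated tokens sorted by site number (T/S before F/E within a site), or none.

input #1, b=10, w=2: events B1->F, B3->S, B2->T, B6->S, B5->T, B8->T; outcomes B1=F, B2=T, B3=S, B5=T, B6=S, B8=T
input #2, b=6, w=1: events B1->T, B6->S, B5->T, B8->T; outcomes B1=T, B5=T, B6=S, B8=T
input #3, b=5, w=5: events B1->T, B6->E, B5->F, B7->F, B8->T; outcomes B1=T, B5=F, B6=E, B7=F, B8=T
input #4, b=5, w=3: events B1->T, B6->S, B5->T, B8->T; outcomes B1=T, B5=T, B6=S, B8=T
input #5, b=5, w=6: events B1->T, B6->S, B5->T, B8->F, B9->T; outcomes B1=T, B5=T, B6=S, B8=F, B9=T
input #6, b=10, w=1: events B1->F, B3->E, B2->T, B6->S, B5->T, B8->T; outcomes B1=F, B2=T, B3=E, B5=T, B6=S, B8=T
union over the pool: B1=T, B1=F, B2=T, B3=S, B3=E, B5=T, B5=F, B6=S, B6=E, B7=F, B8=T, B8=F, B9=T
uncovered (5 of 18): B2=F, B4=T, B4=F, B7=T, B9=F

Answer: B2=F, B4=T, B4=F, B7=T, B9=F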